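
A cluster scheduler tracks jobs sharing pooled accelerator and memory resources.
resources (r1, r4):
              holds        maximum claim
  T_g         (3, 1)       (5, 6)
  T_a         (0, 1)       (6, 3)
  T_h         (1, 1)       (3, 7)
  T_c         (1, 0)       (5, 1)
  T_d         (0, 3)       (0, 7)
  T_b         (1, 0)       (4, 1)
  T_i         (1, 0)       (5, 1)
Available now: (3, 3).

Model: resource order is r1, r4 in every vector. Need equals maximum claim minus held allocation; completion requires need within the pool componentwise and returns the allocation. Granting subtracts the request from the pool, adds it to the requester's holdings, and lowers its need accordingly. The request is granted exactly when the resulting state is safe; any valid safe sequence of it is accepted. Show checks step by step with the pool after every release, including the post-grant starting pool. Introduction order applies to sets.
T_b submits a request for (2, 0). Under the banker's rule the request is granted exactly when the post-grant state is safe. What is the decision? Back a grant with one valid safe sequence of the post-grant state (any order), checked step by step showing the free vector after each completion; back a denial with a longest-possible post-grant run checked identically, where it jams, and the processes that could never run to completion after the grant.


GRANT — the state after the grant stays safe, e.g. via T_b, T_c, T_i, T_a, T_d, T_g, T_h.
Key observation: granting shrinks the pool to (1, 3), yet T_b still fits and the chain goes through.
Step-by-step check of the post-grant state:
  pool = (1, 3)
  T_b: need (1, 1) fits (1, 3); releases (3, 0), pool now (4, 3)
  T_c: need (4, 1) fits (4, 3); releases (1, 0), pool now (5, 3)
  T_i: need (4, 1) fits (5, 3); releases (1, 0), pool now (6, 3)
  T_a: need (6, 2) fits (6, 3); releases (0, 1), pool now (6, 4)
  T_d: need (0, 4) fits (6, 4); releases (0, 3), pool now (6, 7)
  T_g: need (2, 5) fits (6, 7); releases (3, 1), pool now (9, 8)
  T_h: need (2, 6) fits (9, 8); releases (1, 1), pool now (10, 9)


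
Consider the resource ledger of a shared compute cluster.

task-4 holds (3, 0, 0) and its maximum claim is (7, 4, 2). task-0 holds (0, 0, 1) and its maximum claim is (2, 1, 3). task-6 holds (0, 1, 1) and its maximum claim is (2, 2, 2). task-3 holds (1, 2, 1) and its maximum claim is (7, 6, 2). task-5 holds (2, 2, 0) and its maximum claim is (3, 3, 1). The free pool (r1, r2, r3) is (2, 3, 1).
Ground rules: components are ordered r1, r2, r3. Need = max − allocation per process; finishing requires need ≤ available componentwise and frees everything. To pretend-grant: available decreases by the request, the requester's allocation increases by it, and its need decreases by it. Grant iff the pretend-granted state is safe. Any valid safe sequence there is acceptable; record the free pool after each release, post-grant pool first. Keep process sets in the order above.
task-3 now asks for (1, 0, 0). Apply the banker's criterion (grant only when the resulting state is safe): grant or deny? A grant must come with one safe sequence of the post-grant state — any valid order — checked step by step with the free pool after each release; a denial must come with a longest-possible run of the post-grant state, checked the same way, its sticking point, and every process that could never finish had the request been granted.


DENY. Granting would leave the state unsafe.
Key observation: no order helps: past task-5, task-6, task-0, the free pool tops out at (3, 6, 3), below what each blocked process needs in r1.
Pretend the grant happened; the run task-5, task-6, task-0 goes as far as possible. Step-by-step check:
  pool = (1, 3, 1)
  task-5 needs (1, 1, 1) <= (1, 3, 1) -> finishes; pool += (2, 2, 0) = (3, 5, 1)
  task-6 needs (2, 1, 1) <= (3, 5, 1) -> finishes; pool += (0, 1, 1) = (3, 6, 2)
  task-0 needs (2, 1, 2) <= (3, 6, 2) -> finishes; pool += (0, 0, 1) = (3, 6, 3)
  task-4 still needs (4, 4, 2) but only (3, 6, 3) is free — short on r1
  task-3 still needs (5, 4, 1) but only (3, 6, 3) is free — short on r1
Processes that could never finish after the grant: task-4 and task-3.


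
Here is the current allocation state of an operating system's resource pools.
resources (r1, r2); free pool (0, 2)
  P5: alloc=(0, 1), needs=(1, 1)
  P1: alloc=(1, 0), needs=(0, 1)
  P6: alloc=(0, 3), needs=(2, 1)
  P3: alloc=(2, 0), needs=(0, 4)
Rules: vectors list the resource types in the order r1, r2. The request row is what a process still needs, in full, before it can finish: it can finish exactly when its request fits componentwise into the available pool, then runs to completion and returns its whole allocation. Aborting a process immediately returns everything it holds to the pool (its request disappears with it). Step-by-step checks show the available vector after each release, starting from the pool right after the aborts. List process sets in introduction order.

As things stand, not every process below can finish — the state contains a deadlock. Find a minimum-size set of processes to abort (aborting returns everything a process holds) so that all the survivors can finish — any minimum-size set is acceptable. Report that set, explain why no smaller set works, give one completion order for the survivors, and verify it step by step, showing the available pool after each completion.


Abort P6.
Key observation: the returned (0, 3) from P6 is what brings P3 — unrunnable before, under any order — into play at step 1.
No smaller set exists: with zero aborts the deadlock remains.
The survivors complete as P3, P1, P5. Walking it through (starting from the post-abort pool):
  pool = (0, 5)
  run P3 (needs (0, 4), free (0, 5)); after release of (2, 0) the pool is (2, 5)
  run P1 (needs (0, 1), free (2, 5)); after release of (1, 0) the pool is (3, 5)
  run P5 (needs (1, 1), free (3, 5)); after release of (0, 1) the pool is (3, 6)


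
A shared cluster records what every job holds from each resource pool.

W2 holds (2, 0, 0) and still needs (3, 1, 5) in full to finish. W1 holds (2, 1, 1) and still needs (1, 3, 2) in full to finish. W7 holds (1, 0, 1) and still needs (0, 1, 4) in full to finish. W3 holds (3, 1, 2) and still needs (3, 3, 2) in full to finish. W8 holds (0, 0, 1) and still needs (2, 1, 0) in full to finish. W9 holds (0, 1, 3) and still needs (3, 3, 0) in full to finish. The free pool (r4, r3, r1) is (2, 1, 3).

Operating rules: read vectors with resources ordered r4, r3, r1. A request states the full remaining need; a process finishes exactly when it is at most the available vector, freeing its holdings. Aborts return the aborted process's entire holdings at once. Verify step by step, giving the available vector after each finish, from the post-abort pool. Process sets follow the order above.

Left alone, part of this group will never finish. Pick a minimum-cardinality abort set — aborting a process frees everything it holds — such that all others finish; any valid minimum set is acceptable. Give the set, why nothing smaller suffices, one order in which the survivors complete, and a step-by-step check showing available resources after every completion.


Minimum abort set: W1 and W3.
Key observation: the deadlocked W9 becomes finishable only because W1 and W3 released (5, 2, 3); it completes at step 4 below.
Minimality, checking each single-abort alternative: W2 alone leaves W1 blocked (short on r3); W1 alone leaves W3 blocked (short on r3); W7 alone leaves W1 blocked (short on r3); W3 alone leaves W1 blocked (short on r3); W8 alone leaves W1 blocked (short on r3); W9 alone leaves W1 blocked (short on r3).
One survivor order: W2, W8, W7, W9. Check, step by step (post-abort pool first):
  pool = (7, 3, 6)
  run W2 (needs (3, 1, 5), free (7, 3, 6)); after release of (2, 0, 0) the pool is (9, 3, 6)
  run W8 (needs (2, 1, 0), free (9, 3, 6)); after release of (0, 0, 1) the pool is (9, 3, 7)
  run W7 (needs (0, 1, 4), free (9, 3, 7)); after release of (1, 0, 1) the pool is (10, 3, 8)
  run W9 (needs (3, 3, 0), free (10, 3, 8)); after release of (0, 1, 3) the pool is (10, 4, 11)


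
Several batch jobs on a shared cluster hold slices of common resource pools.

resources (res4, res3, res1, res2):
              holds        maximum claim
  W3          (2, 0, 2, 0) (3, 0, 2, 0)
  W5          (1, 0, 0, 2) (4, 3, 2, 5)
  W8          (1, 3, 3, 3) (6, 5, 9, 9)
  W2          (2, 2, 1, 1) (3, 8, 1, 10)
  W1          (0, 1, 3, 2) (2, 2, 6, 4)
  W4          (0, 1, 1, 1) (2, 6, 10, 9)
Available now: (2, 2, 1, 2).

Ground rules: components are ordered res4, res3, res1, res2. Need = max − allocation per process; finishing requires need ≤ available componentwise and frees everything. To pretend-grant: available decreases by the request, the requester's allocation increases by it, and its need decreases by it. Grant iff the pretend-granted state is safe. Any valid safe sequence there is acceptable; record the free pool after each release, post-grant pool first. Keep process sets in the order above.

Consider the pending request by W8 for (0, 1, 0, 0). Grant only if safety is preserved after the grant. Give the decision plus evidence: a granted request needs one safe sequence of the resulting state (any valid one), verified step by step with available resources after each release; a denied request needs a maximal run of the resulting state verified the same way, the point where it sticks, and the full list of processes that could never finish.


DENY: after the grant no complete ordering would exist.
Key observation: after W3, W1 the pool peaks at (4, 2, 6, 4), and each blocked process is short somewhere: W5 on res3; W8 on res4, res2; W2 on res3, res2; W4 on res3, res1, res2.
On the post-grant state, W3, W1 is a maximal run — nothing extends it. Check, step by step:
  pool = (2, 1, 1, 2)
  W3 needs (1, 0, 0, 0) <= (2, 1, 1, 2) -> finishes; pool += (2, 0, 2, 0) = (4, 1, 3, 2)
  W1 needs (2, 1, 3, 2) <= (4, 1, 3, 2) -> finishes; pool += (0, 1, 3, 2) = (4, 2, 6, 4)
  W5 cannot run: need (3, 3, 2, 3) vs free (4, 2, 6, 4) (insufficient res3)
  W8 cannot run: need (5, 1, 6, 6) vs free (4, 2, 6, 4) (insufficient res4 and res2)
  W2 cannot run: need (1, 6, 0, 9) vs free (4, 2, 6, 4) (insufficient res3 and res2)
  W4 cannot run: need (2, 5, 9, 8) vs free (4, 2, 6, 4) (insufficient res3, res1 and res2)
Post-grant, the permanently blocked set is W5, W8, W2 and W4.


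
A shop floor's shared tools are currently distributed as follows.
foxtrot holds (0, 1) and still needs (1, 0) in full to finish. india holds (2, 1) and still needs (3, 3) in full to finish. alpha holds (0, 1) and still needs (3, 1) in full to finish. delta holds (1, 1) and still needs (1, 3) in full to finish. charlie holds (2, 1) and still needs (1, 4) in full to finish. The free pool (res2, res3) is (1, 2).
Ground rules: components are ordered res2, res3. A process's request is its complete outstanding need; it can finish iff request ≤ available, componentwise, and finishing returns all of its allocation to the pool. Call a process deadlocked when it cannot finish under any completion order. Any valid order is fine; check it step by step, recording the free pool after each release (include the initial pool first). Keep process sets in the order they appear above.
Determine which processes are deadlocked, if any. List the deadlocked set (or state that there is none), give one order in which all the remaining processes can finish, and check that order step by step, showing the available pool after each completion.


The deadlocked set is empty.
Key observation: the pool covers foxtrot at once, and every later process fits after earlier releases.
A valid finishing order for the others: foxtrot, delta, charlie, alpha, india. Step-by-step check:
  pool = (1, 2)
  foxtrot: need (1, 0) fits (1, 2); releases (0, 1), pool now (1, 3)
  delta: need (1, 3) fits (1, 3); releases (1, 1), pool now (2, 4)
  charlie: need (1, 4) fits (2, 4); releases (2, 1), pool now (4, 5)
  alpha: need (3, 1) fits (4, 5); releases (0, 1), pool now (4, 6)
  india: need (3, 3) fits (4, 6); releases (2, 1), pool now (6, 7)


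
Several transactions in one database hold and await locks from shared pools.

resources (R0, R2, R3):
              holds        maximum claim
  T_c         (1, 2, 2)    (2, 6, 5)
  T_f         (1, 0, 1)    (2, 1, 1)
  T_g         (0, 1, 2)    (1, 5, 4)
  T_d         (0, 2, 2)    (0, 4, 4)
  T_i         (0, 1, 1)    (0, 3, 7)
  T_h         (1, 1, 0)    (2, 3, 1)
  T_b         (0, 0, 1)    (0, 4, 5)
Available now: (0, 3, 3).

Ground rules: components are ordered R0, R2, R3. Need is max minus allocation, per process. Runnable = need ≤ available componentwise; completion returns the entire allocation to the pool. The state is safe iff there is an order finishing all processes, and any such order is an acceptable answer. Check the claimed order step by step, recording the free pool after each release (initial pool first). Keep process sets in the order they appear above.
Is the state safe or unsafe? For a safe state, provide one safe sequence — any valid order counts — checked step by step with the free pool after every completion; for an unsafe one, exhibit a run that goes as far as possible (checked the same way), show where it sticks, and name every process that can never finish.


The state is UNSAFE.
Key observation: once T_d, T_b, T_i finish, the pool peaks at (0, 6, 7) — and every remaining process still needs more R0 than that.
The run T_d, T_b, T_i cannot be extended any further. Step-by-step check:
  pool = (0, 3, 3)
  run T_d (needs (0, 2, 2), free (0, 3, 3)); after release of (0, 2, 2) the pool is (0, 5, 5)
  run T_b (needs (0, 4, 4), free (0, 5, 5)); after release of (0, 0, 1) the pool is (0, 5, 6)
  run T_i (needs (0, 2, 6), free (0, 5, 6)); after release of (0, 1, 1) the pool is (0, 6, 7)
  blocked: T_c wants (1, 4, 3), pool (0, 6, 7) — not enough R0
  blocked: T_f wants (1, 1, 0), pool (0, 6, 7) — not enough R0
  blocked: T_g wants (1, 4, 2), pool (0, 6, 7) — not enough R0
  blocked: T_h wants (1, 2, 1), pool (0, 6, 7) — not enough R0
Never able to finish: T_c, T_f, T_g and T_h.


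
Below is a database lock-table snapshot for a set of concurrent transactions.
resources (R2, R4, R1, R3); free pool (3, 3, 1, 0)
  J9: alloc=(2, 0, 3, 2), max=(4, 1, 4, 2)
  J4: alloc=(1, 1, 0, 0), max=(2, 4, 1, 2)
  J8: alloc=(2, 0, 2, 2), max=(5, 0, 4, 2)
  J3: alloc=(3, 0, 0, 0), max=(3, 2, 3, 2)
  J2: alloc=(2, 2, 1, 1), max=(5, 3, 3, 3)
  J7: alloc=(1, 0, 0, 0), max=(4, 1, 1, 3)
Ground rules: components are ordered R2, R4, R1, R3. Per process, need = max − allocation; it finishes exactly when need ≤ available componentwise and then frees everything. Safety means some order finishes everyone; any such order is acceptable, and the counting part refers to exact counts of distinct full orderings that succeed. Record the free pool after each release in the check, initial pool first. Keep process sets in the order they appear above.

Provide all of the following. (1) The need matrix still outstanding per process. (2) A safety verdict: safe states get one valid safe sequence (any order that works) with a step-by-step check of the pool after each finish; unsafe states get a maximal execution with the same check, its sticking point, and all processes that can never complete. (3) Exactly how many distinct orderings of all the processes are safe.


(1) Remaining need (order R2, R4, R1, R3):
  J9: (2, 1, 1, 0)
  J4: (1, 3, 1, 2)
  J8: (3, 0, 2, 0)
  J3: (0, 2, 3, 2)
  J2: (3, 1, 2, 2)
  J7: (3, 1, 1, 3)
(2) SAFE. One safe sequence: J9, J3, J2, J8, J7, J4.
Key observation: at J9 the run first touches a limit — (2, 1, 1, 0) against (3, 3, 1, 0), exact on a resource it actually requests.
Step-by-step check:
  pool = (3, 3, 1, 0)
  J9 needs (2, 1, 1, 0) <= (3, 3, 1, 0) -> finishes; pool += (2, 0, 3, 2) = (5, 3, 4, 2)
  J3 needs (0, 2, 3, 2) <= (5, 3, 4, 2) -> finishes; pool += (3, 0, 0, 0) = (8, 3, 4, 2)
  J2 needs (3, 1, 2, 2) <= (8, 3, 4, 2) -> finishes; pool += (2, 2, 1, 1) = (10, 5, 5, 3)
  J8 needs (3, 0, 2, 0) <= (10, 5, 5, 3) -> finishes; pool += (2, 0, 2, 2) = (12, 5, 7, 5)
  J7 needs (3, 1, 1, 3) <= (12, 5, 7, 5) -> finishes; pool += (1, 0, 0, 0) = (13, 5, 7, 5)
  J4 needs (1, 3, 1, 2) <= (13, 5, 7, 5) -> finishes; pool += (1, 1, 0, 0) = (14, 6, 7, 5)
(3) Precisely 80 of the possible complete orderings are safe sequences.


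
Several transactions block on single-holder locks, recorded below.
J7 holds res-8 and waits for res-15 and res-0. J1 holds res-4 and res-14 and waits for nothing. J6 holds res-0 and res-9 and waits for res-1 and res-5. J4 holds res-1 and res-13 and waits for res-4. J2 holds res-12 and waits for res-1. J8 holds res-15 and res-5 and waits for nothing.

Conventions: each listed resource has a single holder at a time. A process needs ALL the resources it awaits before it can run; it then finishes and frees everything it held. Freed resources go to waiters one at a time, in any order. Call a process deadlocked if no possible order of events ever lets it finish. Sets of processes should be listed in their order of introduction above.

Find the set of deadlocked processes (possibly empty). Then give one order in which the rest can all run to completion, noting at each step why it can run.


The deadlocked set is empty.
Key observation: every chain of waits terminates; starting from the processes that wait on nothing, all the rest unlock in turn.
The rest can finish in the order J1, J4, J8, J6, J2, J7.
Check, step by step:
  run J1 (it waits on nothing); releases res-4 and res-14
  J4: everything it awaited (res-4) is free; runs, freeing res-1 and res-13
  run J8 (it waits on nothing); releases res-15 and res-5
  J6: everything it awaited (res-1 and res-5) is free; runs, freeing res-0 and res-9
  J2: everything it awaited (res-1) is free; runs, freeing res-12
  J7: everything it awaited (res-15 and res-0) is free; runs, freeing res-8


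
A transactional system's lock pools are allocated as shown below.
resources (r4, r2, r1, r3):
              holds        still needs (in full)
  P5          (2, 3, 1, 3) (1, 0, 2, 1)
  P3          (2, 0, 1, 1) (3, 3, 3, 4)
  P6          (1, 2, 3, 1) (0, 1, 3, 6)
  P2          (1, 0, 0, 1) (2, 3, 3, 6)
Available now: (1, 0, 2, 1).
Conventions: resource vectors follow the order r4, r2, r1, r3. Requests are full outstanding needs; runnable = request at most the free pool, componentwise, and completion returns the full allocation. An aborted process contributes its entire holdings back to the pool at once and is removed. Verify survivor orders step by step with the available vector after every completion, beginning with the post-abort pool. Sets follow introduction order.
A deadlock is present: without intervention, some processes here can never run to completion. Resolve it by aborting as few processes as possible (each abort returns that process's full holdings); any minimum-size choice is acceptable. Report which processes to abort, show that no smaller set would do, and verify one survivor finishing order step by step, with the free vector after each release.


The answer: abort P6.
Key observation: before aborting P6, P2 was permanently blocked — no order could ever run it; afterwards it completes at step 3.
Minimality: the empty abort set fails — the state is deadlocked as it stands.
One survivor order: P5, P3, P2. Verifying each step (post-abort pool first):
  pool = (2, 2, 5, 2)
  P5: need (1, 0, 2, 1) fits (2, 2, 5, 2); releases (2, 3, 1, 3), pool now (4, 5, 6, 5)
  P3: need (3, 3, 3, 4) fits (4, 5, 6, 5); releases (2, 0, 1, 1), pool now (6, 5, 7, 6)
  P2: need (2, 3, 3, 6) fits (6, 5, 7, 6); releases (1, 0, 0, 1), pool now (7, 5, 7, 7)


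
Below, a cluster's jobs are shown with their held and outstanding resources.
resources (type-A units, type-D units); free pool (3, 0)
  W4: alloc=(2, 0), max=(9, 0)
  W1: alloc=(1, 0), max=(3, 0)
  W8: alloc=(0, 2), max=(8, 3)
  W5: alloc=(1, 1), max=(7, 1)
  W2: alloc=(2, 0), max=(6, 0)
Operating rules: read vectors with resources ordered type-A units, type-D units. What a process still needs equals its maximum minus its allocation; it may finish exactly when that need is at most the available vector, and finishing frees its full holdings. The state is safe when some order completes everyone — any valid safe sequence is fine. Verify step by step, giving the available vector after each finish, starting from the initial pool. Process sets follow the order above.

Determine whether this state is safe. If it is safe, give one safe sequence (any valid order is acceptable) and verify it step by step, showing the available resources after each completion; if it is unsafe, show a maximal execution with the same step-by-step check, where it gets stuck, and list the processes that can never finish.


The state is SAFE; one workable sequence: W1, W2, W5, W4, W8.
Key observation: the first exact fit in this order is W2 — it needs (4, 0) with (4, 0) free, meeting a requested resource to the last unit.
Walking it through:
  pool = (3, 0)
  W1 needs (2, 0) <= (3, 0) -> finishes; pool += (1, 0) = (4, 0)
  W2 needs (4, 0) <= (4, 0) -> finishes; pool += (2, 0) = (6, 0)
  W5 needs (6, 0) <= (6, 0) -> finishes; pool += (1, 1) = (7, 1)
  W4 needs (7, 0) <= (7, 1) -> finishes; pool += (2, 0) = (9, 1)
  W8 needs (8, 1) <= (9, 1) -> finishes; pool += (0, 2) = (9, 3)


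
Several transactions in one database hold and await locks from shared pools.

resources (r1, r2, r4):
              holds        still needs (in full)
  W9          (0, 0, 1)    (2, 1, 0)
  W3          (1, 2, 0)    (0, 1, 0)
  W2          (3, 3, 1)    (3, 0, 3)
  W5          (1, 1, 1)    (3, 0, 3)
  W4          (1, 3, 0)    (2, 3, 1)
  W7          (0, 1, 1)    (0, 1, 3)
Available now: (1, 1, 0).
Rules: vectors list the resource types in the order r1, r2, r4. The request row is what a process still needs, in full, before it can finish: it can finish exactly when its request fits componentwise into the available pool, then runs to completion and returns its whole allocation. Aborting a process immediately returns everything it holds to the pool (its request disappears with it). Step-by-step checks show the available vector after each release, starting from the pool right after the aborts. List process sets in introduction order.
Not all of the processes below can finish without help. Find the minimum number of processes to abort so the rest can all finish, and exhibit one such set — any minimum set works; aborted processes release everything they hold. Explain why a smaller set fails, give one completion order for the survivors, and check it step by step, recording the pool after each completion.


The answer: abort W2 and W5.
Key observation: W7 could never have finished before the abort; with (4, 4, 2) returned by W2 and W5, it fits at step 4.
Why nothing smaller works — every single abort fails: W9 alone leaves W2 blocked (short on r4); W3 alone leaves W2 blocked (short on r4); W2 alone leaves W5 blocked (short on r4); W5 alone leaves W2 blocked (short on r4); W4 alone leaves W2 blocked (short on r4); W7 alone leaves W2 blocked (short on r4).
Survivors finish in the order: W4, W9, W3, W7. Check, step by step (pool after the aborts first):
  pool = (5, 5, 2)
  run W4 (needs (2, 3, 1), free (5, 5, 2)); after release of (1, 3, 0) the pool is (6, 8, 2)
  run W9 (needs (2, 1, 0), free (6, 8, 2)); after release of (0, 0, 1) the pool is (6, 8, 3)
  run W3 (needs (0, 1, 0), free (6, 8, 3)); after release of (1, 2, 0) the pool is (7, 10, 3)
  run W7 (needs (0, 1, 3), free (7, 10, 3)); after release of (0, 1, 1) the pool is (7, 11, 4)


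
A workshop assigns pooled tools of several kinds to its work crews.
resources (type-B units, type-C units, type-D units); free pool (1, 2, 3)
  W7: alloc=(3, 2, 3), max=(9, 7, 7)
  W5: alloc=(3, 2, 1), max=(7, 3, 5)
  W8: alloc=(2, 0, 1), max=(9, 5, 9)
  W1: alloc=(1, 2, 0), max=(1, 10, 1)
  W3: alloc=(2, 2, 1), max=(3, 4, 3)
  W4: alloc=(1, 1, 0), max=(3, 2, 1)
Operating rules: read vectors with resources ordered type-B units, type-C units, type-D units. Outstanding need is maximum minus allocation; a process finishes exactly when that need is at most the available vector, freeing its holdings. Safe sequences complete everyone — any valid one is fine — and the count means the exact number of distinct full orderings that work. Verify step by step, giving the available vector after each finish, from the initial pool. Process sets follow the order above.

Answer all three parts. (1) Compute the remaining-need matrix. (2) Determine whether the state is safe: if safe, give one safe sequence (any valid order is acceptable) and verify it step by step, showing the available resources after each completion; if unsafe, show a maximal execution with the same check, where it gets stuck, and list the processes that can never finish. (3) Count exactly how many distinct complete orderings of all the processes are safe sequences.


(1) Remaining need (order type-B units, type-C units, type-D units):
  W7: (6, 5, 4)
  W5: (4, 1, 4)
  W8: (7, 5, 8)
  W1: (0, 8, 1)
  W3: (1, 2, 2)
  W4: (2, 1, 1)
(2) SAFE — a valid safe sequence is W3, W4, W5, W7, W1, W8.
Key observation: W3 is the earliest step where a requested resource binds exactly: need (1, 2, 2), pool (1, 2, 3) at its turn.
Verifying each step:
  pool = (1, 2, 3)
  W3 needs (1, 2, 2) <= (1, 2, 3) -> finishes; pool += (2, 2, 1) = (3, 4, 4)
  W4 needs (2, 1, 1) <= (3, 4, 4) -> finishes; pool += (1, 1, 0) = (4, 5, 4)
  W5 needs (4, 1, 4) <= (4, 5, 4) -> finishes; pool += (3, 2, 1) = (7, 7, 5)
  W7 needs (6, 5, 4) <= (7, 7, 5) -> finishes; pool += (3, 2, 3) = (10, 9, 8)
  W1 needs (0, 8, 1) <= (10, 9, 8) -> finishes; pool += (1, 2, 0) = (11, 11, 8)
  W8 needs (7, 5, 8) <= (11, 11, 8) -> finishes; pool += (2, 0, 1) = (13, 11, 9)
(3) Precisely 2 of the possible complete orderings are safe sequences.


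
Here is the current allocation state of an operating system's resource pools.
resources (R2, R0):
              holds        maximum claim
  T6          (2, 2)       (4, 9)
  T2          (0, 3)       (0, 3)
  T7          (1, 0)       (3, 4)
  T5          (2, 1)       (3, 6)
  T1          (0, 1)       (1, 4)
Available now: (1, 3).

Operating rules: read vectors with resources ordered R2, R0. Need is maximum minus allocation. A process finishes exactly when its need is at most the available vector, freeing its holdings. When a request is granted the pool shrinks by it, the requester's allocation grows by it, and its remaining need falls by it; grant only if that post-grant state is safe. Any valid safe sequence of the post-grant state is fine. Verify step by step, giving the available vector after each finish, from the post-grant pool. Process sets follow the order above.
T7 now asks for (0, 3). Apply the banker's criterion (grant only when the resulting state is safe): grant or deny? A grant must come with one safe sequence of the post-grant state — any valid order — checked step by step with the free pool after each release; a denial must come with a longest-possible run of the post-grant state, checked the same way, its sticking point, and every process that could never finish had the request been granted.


DENY. Granting would leave the state unsafe.
Key observation: after T2, T1 the pool peaks at (1, 4), and each blocked process is short somewhere: T6 on R2, R0; T7 on R2; T5 on R0.
After a pretend grant, a maximal execution: T2, T1 — then nothing else fits. Walking it through:
  pool = (1, 0)
  run T2 (needs (0, 0), free (1, 0)); after release of (0, 3) the pool is (1, 3)
  run T1 (needs (1, 3), free (1, 3)); after release of (0, 1) the pool is (1, 4)
  blocked: T6 wants (2, 7), pool (1, 4) — not enough R2 and R0
  blocked: T7 wants (2, 1), pool (1, 4) — not enough R2
  blocked: T5 wants (1, 5), pool (1, 4) — not enough R0
Processes that could never finish after the grant: T6, T7 and T5.


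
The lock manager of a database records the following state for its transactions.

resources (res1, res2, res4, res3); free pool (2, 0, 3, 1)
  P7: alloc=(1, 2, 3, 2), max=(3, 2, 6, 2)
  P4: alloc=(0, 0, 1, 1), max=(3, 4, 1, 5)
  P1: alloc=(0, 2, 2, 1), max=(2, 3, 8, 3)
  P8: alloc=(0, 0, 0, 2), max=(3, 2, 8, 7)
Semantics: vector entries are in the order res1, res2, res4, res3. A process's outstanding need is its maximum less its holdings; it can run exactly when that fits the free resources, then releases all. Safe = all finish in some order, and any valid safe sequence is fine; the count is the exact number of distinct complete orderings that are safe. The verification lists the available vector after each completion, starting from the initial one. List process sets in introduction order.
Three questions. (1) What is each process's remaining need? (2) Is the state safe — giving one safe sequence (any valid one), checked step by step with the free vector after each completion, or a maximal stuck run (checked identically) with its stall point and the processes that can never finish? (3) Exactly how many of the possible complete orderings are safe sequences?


(1) Need matrix, components ordered res1, res2, res4, res3:
  P7: (2, 0, 3, 0)
  P4: (3, 4, 0, 4)
  P1: (2, 1, 6, 2)
  P8: (3, 2, 8, 5)
(2) SAFE. One safe sequence: P7, P1, P4, P8.
Key observation: P7 marks the first exact bind of the order: its need (2, 0, 3, 0) fits the free (2, 0, 3, 1) with zero slack on a requested resource.
Verifying each step:
  pool = (2, 0, 3, 1)
  run P7 (needs (2, 0, 3, 0), free (2, 0, 3, 1)); after release of (1, 2, 3, 2) the pool is (3, 2, 6, 3)
  run P1 (needs (2, 1, 6, 2), free (3, 2, 6, 3)); after release of (0, 2, 2, 1) the pool is (3, 4, 8, 4)
  run P4 (needs (3, 4, 0, 4), free (3, 4, 8, 4)); after release of (0, 0, 1, 1) the pool is (3, 4, 9, 5)
  run P8 (needs (3, 2, 8, 5), free (3, 4, 9, 5)); after release of (0, 0, 0, 2) the pool is (3, 4, 9, 7)
(3) The exact count: 1 of the possible complete orderings is a safe sequence.


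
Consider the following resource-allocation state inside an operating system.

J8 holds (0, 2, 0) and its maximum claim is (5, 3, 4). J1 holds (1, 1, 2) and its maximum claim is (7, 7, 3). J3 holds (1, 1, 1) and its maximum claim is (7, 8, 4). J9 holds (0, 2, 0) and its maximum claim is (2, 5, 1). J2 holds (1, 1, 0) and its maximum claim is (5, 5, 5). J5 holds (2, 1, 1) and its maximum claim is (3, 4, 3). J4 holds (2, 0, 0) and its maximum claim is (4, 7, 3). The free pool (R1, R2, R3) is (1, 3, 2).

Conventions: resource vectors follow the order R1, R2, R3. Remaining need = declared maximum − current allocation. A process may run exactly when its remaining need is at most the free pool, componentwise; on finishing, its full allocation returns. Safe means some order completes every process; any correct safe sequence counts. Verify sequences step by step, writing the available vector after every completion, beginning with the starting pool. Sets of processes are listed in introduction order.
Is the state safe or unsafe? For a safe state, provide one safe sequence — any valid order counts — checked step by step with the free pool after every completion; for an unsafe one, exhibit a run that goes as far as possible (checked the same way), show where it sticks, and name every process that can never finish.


UNSAFE — no complete ordering exists.
Key observation: after J5, J9 the pool peaks at (3, 6, 3), and each blocked process is short somewhere: J8 on R1, R3; J1 on R1; J3 on R1, R2; J2 on R1, R3; J4 on R2.
The run J5, J9 cannot be extended any further. Check, step by step:
  pool = (1, 3, 2)
  J5: need (1, 3, 2) fits (1, 3, 2); releases (2, 1, 1), pool now (3, 4, 3)
  J9: need (2, 3, 1) fits (3, 4, 3); releases (0, 2, 0), pool now (3, 6, 3)
  blocked: J8 wants (5, 1, 4), pool (3, 6, 3) — not enough R1 and R3
  blocked: J1 wants (6, 6, 1), pool (3, 6, 3) — not enough R1
  blocked: J3 wants (6, 7, 3), pool (3, 6, 3) — not enough R1 and R2
  blocked: J2 wants (4, 4, 5), pool (3, 6, 3) — not enough R1 and R3
  blocked: J4 wants (2, 7, 3), pool (3, 6, 3) — not enough R2
Never able to finish: J8, J1, J3, J2 and J4.


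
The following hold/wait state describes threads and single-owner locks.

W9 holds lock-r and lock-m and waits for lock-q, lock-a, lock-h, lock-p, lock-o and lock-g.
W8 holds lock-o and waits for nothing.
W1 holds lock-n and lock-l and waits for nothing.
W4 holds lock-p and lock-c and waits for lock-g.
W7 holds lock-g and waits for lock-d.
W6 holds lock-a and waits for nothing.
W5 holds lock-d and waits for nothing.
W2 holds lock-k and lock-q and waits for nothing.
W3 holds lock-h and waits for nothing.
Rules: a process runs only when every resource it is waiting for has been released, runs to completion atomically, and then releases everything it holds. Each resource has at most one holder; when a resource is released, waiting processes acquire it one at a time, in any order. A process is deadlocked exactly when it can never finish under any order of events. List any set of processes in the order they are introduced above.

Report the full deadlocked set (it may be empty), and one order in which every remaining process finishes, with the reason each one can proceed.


The deadlocked set is empty.
Key observation: there is no circular wait here — follow any chain and it reaches a process that is free to run now.
The rest can finish in the order W5, W6, W7, W3, W4, W1, W2, W8, W9.
Step-by-step check:
  run W5 (it waits on nothing); releases lock-d
  run W6 (it waits on nothing); releases lock-a
  W7: everything it awaited (lock-d) is free; runs, freeing lock-g
  run W3 (it waits on nothing); releases lock-h
  W4: everything it awaited (lock-g) is free; runs, freeing lock-p and lock-c
  run W1 (it waits on nothing); releases lock-n and lock-l
  run W2 (it waits on nothing); releases lock-k and lock-q
  run W8 (it waits on nothing); releases lock-o
  W9: everything it awaited (lock-q, lock-a, lock-h, lock-p, lock-o and lock-g) is free; runs, freeing lock-r and lock-m


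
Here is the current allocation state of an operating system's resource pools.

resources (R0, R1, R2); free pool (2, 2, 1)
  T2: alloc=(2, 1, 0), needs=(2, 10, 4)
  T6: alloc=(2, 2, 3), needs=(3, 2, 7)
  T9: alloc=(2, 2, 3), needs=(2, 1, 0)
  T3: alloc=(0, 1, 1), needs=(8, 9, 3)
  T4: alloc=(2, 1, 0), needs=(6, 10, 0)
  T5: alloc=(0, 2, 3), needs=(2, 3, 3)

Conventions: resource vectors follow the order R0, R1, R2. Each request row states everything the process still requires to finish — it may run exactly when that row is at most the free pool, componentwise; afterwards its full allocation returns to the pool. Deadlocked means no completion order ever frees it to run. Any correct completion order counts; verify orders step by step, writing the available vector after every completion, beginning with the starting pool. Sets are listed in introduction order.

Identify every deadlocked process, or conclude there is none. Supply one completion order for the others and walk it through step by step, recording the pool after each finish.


The deadlocked set is T2, T3 and T4.
Key observation: no order helps: past T9, T5, T6, the free pool tops out at (6, 8, 10), below what each blocked process needs in R1.
One completion order for the rest: T9, T5, T6. Verifying each step:
  pool = (2, 2, 1)
  T9: need (2, 1, 0) fits (2, 2, 1); releases (2, 2, 3), pool now (4, 4, 4)
  T5: need (2, 3, 3) fits (4, 4, 4); releases (0, 2, 3), pool now (4, 6, 7)
  T6: need (3, 2, 7) fits (4, 6, 7); releases (2, 2, 3), pool now (6, 8, 10)
The stuck group stays short no matter what:
  T2 cannot run: need (2, 10, 4) vs free (6, 8, 10) (insufficient R1)
  T3 cannot run: need (8, 9, 3) vs free (6, 8, 10) (insufficient R0 and R1)
  T4 cannot run: need (6, 10, 0) vs free (6, 8, 10) (insufficient R1)


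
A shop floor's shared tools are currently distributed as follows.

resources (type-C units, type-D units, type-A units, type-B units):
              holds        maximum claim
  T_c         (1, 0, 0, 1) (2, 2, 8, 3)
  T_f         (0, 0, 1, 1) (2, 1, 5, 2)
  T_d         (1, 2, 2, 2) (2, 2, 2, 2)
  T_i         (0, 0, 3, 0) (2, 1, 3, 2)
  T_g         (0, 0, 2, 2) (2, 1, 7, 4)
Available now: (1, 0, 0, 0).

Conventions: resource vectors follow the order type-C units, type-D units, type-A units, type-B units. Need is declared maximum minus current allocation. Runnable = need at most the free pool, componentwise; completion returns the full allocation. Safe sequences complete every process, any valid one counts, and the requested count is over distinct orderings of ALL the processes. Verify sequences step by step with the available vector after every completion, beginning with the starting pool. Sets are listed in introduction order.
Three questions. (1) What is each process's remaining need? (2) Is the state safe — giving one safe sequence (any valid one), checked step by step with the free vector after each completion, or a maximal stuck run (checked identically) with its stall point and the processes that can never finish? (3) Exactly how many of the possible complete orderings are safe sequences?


(1) Outstanding need per process (order type-C units, type-D units, type-A units, type-B units):
  T_c: (1, 2, 8, 2)
  T_f: (2, 1, 4, 1)
  T_d: (1, 0, 0, 0)
  T_i: (2, 1, 0, 2)
  T_g: (2, 1, 5, 2)
(2) SAFE, for example via the order T_d, T_i, T_g, T_f, T_c.
Key observation: at T_d the run first touches a limit — (1, 0, 0, 0) against (1, 0, 0, 0), exact on a resource it actually requests.
Step-by-step check:
  pool = (1, 0, 0, 0)
  T_d needs (1, 0, 0, 0) <= (1, 0, 0, 0) -> finishes; pool += (1, 2, 2, 2) = (2, 2, 2, 2)
  T_i needs (2, 1, 0, 2) <= (2, 2, 2, 2) -> finishes; pool += (0, 0, 3, 0) = (2, 2, 5, 2)
  T_g needs (2, 1, 5, 2) <= (2, 2, 5, 2) -> finishes; pool += (0, 0, 2, 2) = (2, 2, 7, 4)
  T_f needs (2, 1, 4, 1) <= (2, 2, 7, 4) -> finishes; pool += (0, 0, 1, 1) = (2, 2, 8, 5)
  T_c needs (1, 2, 8, 2) <= (2, 2, 8, 5) -> finishes; pool += (1, 0, 0, 1) = (3, 2, 8, 6)
(3) Precisely 2 of the possible complete orderings are safe sequences.


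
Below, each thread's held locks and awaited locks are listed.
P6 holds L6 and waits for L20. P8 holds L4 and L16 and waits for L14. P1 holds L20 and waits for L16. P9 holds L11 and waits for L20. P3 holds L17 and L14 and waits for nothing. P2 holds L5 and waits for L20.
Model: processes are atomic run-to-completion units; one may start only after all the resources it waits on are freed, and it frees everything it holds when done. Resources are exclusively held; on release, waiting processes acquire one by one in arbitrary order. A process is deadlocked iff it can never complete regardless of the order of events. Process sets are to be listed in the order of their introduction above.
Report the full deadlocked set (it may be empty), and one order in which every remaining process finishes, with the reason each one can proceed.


Nothing here is deadlocked.
Key observation: the wait relation is loop-free; peeling off processes with no waits unwinds the whole state.
The rest can finish in the order P3, P8, P1, P6, P2, P9.
Walking it through:
  P3 waits on nothing -> runs at once and releases L17 and L14
  P8 waits on L14 — all released -> runs and releases L4 and L16
  P1 waits on L16 — all released -> runs and releases L20
  P6 waits on L20 — all released -> runs and releases L6
  P2 waits on L20 — all released -> runs and releases L5
  P9 waits on L20 — all released -> runs and releases L11


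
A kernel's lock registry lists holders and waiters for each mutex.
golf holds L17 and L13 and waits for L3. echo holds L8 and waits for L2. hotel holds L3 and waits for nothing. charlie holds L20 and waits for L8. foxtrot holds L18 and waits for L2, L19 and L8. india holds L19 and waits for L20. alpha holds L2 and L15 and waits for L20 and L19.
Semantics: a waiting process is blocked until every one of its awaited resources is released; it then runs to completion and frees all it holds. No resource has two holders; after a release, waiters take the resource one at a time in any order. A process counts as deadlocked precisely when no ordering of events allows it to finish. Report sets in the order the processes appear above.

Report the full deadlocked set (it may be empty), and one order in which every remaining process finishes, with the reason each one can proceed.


Deadlocked: echo, charlie, foxtrot, india and alpha.
Key observation: the loop echo -> alpha -> charlie -> echo blocks itself forever; india is caught in further circular waits and foxtrot waits into the deadlock from upstream.
A valid finishing order for the others: hotel, golf.
Step-by-step check:
  hotel: no waits; runs immediately, freeing L3
  golf waits on L3 — all released -> runs and releases L17 and L13
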